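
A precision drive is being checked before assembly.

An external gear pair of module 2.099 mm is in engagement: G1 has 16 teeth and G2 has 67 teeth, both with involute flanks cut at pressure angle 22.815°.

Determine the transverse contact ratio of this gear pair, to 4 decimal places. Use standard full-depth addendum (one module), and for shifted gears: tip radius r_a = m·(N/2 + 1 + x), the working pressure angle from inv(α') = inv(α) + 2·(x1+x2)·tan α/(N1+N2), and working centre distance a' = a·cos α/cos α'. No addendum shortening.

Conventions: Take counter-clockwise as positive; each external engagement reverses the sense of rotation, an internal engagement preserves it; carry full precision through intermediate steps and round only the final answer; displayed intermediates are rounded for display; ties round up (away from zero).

1.5381

recognized (one external pair, fixed centres): single-mesh tooth geometry, m = 2.099, N1 = 16, N2 = 67
base radii: r_b1 = 15.478222, r_b2 = 64.815054
tip radii: r_a1 = 18.891000, r_a2 = 72.415500
no profile shift: α' = α, a' = a
action lengths: √(r_a1²−r_b1²) = 10.830260, √(r_a2²−r_b2²) = 32.295717
base pitch p_b = π·m·cos α = 6.078284
CR = (10.830260 + 32.295717 − 87.108500·sin 22.81500°)/6.078284 = 1.538108
contact ratio ≈ 1.5381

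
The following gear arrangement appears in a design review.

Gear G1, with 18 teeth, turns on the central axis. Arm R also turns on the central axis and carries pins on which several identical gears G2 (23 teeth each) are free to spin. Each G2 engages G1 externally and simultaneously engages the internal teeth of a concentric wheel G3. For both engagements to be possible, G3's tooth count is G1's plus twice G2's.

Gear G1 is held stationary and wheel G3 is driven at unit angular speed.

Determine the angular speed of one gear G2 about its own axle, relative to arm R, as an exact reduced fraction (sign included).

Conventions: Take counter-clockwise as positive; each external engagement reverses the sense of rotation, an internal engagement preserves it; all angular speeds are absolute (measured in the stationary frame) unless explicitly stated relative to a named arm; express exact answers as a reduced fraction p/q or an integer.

recognized (axles ride arm R): planetary set, 18/23/64 teeth
ring teeth: 18 + 2·23 = 64
18(ω_sun−ω_arm) = −64(ω_ring−ω_arm),  ω_sun = 0, ω_ring = 1
18(0−ω_arm) = −64(1−ω_arm)  ⇒  82·ω_arm = 64  ⇒  ω_arm = 32/41
sun–planet mesh: 18·(0−32/41) = −23·(ω_p−ω_arm)  ⇒  ω_p−ω_arm = 576/943
exact speed ratio = 576/943

576/943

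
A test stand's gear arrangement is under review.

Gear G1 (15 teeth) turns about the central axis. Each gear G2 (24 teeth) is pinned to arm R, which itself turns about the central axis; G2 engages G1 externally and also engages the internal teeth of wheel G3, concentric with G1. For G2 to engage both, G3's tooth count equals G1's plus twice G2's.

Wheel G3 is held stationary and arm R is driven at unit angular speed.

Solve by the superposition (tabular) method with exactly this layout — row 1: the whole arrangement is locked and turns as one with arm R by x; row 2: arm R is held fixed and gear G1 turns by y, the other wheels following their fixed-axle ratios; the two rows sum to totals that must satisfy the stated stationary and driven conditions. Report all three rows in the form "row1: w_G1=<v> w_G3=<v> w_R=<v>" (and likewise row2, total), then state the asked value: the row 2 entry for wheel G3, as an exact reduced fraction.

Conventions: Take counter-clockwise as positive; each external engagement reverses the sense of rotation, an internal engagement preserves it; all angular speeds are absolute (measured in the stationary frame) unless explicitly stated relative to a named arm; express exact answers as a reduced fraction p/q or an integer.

topology: planetary set — G1 15T / G2 24T / G3 63T, arm = carrier (Willis)
row 1 — lock + rotate with arm: ω_sun = ω_ring = ω_arm = x
row 2 — arm fixed, fixed-axis ratios: sun y, ring −(15/63)·y, arm 0
boundary: total ω_ring = x − (15/63)·y = 0 and total ω_arm = x = 1  ⇒  y = 21/5, x = 1
row 2 ring = −(15/63)·21/5 = -1
totals (row 1 + row 2): sun 1 + 21/5 = 26/5, ring 1 + (-1) = 0, arm 1 + 0 = 1
asked cell (row2, ring) = -1

row1: w_G1=1 w_G3=1 w_R=1
row2: w_G1=21/5 w_G3=-1 w_R=0
total: w_G1=26/5 w_G3=0 w_R=1
asked value: -1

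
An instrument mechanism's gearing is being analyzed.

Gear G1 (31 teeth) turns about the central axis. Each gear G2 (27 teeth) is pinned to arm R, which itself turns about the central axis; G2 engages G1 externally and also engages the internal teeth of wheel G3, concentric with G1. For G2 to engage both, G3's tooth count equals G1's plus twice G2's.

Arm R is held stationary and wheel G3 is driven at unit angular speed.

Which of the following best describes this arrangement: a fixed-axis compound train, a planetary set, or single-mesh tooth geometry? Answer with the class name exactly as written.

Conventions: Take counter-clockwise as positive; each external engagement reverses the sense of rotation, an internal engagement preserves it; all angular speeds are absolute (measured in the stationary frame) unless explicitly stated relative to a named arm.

recognized (axles ride arm R): planetary set, 31/27/85 teeth
classification: planetary set

planetary set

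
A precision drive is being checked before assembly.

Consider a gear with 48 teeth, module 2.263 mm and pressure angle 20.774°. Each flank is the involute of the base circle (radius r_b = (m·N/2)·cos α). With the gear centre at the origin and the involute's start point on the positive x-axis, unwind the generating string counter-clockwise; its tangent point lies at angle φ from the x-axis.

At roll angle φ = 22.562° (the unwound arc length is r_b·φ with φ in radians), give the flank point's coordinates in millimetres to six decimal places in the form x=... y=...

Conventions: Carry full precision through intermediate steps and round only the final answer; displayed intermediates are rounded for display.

single-mesh involute tooth geometry (48T wheel at module 2.263)
pitch radius r_p = m·N/2 = 2.263·48/2 = 54.312000
base radius r_b = r_p·cos α = 54.312000·cos 20.774° = 50.780999
roll angle φ = 22.562° = 0.39378119 rad
x = r_b·(cos φ + φ·sin φ) = 54.566825
y = r_b·(sin φ − φ·cos φ) = 1.017643

x=54.566825 y=1.017643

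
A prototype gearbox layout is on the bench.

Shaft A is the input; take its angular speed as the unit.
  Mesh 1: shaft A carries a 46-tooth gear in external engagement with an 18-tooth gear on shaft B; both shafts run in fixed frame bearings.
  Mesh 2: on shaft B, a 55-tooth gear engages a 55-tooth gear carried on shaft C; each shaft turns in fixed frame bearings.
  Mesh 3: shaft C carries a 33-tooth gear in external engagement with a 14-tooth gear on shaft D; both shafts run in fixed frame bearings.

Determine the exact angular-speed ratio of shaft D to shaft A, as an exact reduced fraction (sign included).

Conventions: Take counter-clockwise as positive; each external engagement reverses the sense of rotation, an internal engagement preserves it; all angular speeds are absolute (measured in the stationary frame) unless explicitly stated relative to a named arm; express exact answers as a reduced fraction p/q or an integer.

-253/42

class = fixed-axis compound train [3 meshes; 3 ratios multiply, 3 sense flips]
mesh 1 [46T→18T]: running ratio 23/9, sense −
mesh 2 [55T→55T]: running ratio 23/9, sense +
mesh 3 [33T→14T]: running ratio 253/42, sense −
ω_out/ω_in = -253/42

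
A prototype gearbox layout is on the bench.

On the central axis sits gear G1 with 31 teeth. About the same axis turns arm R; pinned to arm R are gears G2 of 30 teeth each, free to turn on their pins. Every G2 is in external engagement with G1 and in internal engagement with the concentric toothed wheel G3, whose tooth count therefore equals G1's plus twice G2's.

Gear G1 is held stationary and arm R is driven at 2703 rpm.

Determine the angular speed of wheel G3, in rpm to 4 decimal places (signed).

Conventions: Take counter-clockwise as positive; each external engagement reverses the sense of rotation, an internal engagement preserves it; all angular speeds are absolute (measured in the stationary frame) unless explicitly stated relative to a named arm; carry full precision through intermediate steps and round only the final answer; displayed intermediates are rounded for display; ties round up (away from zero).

planetary set (31T centre, 30T on arm, 91T internal) — Willis relation
normalise by the input: solve with ω_arm = 1, then scale by 2703 rpm
ring teeth: 31 + 2·30 = 91
31(ω_sun−ω_arm) = −91(ω_ring−ω_arm),  ω_sun = 0, ω_arm = 1
ω_ring = 1 − (31/91)(0−1) = 122/91
scale: ω_ring = 122/91 × 2703 rpm = +3623.8022 rpm

+3623.8022 rpm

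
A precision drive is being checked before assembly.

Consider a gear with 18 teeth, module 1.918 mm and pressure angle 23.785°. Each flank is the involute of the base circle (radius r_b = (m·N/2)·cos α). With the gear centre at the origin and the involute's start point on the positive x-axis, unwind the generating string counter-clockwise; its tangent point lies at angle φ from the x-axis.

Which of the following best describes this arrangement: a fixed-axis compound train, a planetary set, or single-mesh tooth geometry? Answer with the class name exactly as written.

recognized (one wheel, involute flank): single-mesh tooth geometry, m = 1.918, N = 18
classification: single-mesh tooth geometry

single-mesh tooth geometry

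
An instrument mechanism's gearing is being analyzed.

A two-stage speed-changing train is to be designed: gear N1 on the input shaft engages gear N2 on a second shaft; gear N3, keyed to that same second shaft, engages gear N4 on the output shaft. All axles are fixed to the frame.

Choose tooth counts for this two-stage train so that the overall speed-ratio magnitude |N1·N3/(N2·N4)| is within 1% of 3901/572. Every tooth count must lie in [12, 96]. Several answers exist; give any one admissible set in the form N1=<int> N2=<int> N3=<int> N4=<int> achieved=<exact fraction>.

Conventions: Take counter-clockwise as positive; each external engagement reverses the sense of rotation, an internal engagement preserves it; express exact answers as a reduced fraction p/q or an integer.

N1=47 N2=13 N3=83 N4=44 achieved=3901/572

topology: fixed-axis compound train — 2 stages, target 3901/572
target = 3901/572 in lowest terms: an exact hit needs N1·N3 = k·3901 and N2·N4 = k·572 for one integer k, every count in [12, 96]; additionally prefer no 1:1 stage (N1 ≠ N2, N3 ≠ N4)
k = 1: N1·N3 = 3901 = 47·83, N2·N4 = 572 = 13·44
achieved = 47·83/(13·44) = 3901/572; |achieved − target| = 0 ≤ 3901/57200 ✓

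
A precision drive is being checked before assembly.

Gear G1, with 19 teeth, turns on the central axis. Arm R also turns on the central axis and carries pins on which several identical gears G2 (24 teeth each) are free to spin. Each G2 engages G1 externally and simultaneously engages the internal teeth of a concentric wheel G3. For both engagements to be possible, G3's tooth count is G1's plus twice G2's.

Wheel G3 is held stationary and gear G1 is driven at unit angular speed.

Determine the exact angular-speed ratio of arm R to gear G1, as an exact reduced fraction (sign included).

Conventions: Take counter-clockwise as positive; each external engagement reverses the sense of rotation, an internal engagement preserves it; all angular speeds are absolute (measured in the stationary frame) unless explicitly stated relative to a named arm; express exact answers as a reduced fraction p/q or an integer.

class = planetary set [G3 = 19+2·24 = 67; Willis about the carrier]
ring teeth: 19 + 2·24 = 67
19(ω_sun−ω_arm) = −67(ω_ring−ω_arm),  ω_ring = 0, ω_sun = 1
19(1−ω_arm) = −67(0−ω_arm)  ⇒  86·ω_arm = 19  ⇒  ω_arm = 19/86
ω_out/ω_in = 19/86

19/86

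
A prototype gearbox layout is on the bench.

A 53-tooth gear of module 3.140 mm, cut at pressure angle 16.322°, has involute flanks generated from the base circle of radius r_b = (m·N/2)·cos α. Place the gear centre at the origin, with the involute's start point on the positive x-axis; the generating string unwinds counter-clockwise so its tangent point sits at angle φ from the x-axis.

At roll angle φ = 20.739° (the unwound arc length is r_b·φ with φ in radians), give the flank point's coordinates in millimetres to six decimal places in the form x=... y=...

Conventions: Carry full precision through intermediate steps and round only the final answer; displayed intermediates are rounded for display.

x=84.917627 y=1.245901

topology: single-mesh involute geometry — m = 3.140, N = 53
pitch radius r_p = m·N/2 = 3.140·53/2 = 83.210000
base radius r_b = r_p·cos α = 83.210000·cos 16.322° = 79.856425
roll angle φ = 20.739° = 0.36196383 rad
x = r_b·(cos φ + φ·sin φ) = 84.917627
y = r_b·(sin φ − φ·cos φ) = 1.245901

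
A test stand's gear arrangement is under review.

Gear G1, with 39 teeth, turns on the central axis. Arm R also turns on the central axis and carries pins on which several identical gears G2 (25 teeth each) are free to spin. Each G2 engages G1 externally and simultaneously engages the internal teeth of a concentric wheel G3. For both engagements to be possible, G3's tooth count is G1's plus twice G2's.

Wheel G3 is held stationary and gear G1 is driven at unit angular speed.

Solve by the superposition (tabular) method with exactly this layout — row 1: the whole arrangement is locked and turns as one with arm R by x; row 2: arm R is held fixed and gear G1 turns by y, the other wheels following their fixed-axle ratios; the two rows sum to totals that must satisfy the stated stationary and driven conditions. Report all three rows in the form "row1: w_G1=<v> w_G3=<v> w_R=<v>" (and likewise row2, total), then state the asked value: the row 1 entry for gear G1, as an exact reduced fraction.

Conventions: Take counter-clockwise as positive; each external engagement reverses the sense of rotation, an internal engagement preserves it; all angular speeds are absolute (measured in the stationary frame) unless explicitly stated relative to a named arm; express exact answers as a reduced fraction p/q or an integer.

row1: w_G1=39/128 w_G3=39/128 w_R=39/128
row2: w_G1=89/128 w_G3=-39/128 w_R=0
total: w_G1=1 w_G3=0 w_R=39/128
asked value: 39/128

class = planetary set [G3 = 39+2·25 = 89; Willis about the carrier]
row 1: whole set turns with the arm by x
row 2: sun turns y, ring = −(39/89)·y, arm 0
boundary: total ω_ring = x − (39/89)·y = 0 and total ω_sun = x + y = 1  ⇒  y = 89/128, x = 39/128
row 2 ring = −(39/89)·89/128 = -39/128
totals (row 1 + row 2): sun 39/128 + 89/128 = 1, ring 39/128 + (-39/128) = 0, arm 39/128 + 0 = 39/128
asked cell (row1, sun) = 39/128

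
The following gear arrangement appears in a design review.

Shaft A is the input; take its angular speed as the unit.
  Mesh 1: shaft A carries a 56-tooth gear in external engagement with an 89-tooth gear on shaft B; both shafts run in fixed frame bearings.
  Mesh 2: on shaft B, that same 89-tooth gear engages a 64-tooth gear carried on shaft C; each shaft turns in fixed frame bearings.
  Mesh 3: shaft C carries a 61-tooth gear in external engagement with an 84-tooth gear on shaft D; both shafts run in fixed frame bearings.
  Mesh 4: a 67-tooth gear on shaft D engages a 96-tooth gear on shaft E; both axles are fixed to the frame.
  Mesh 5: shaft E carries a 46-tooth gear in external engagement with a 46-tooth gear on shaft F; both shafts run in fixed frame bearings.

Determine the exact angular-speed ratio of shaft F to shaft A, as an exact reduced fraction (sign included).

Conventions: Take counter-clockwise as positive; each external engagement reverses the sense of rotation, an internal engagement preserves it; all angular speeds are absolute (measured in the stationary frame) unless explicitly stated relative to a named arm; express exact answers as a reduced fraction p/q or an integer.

-4087/9216

class = fixed-axis compound train [5 meshes; 5 ratios multiply, 5 sense flips]
mesh 1 [56T→89T]: running ratio 56/89, sense −
mesh 2 [89T→64T]: running ratio 7/8, sense +
mesh 3 [61T→84T]: running ratio 61/96, sense −
mesh 4 [67T→96T]: running ratio 4087/9216, sense +
mesh 5 [46T→46T]: running ratio 4087/9216, sense −
ω_out/ω_in = -4087/9216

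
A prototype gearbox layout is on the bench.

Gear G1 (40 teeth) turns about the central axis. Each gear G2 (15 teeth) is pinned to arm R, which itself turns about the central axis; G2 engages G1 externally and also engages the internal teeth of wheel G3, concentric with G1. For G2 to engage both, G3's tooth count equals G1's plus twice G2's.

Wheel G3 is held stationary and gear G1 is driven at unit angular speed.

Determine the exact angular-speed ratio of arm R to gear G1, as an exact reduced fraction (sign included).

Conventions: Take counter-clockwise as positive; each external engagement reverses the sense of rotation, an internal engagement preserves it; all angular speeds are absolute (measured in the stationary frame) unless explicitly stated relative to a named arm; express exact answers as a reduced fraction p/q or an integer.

recognized (axles ride arm R): planetary set, 40/15/70 teeth
ring teeth: 40 + 2·15 = 70
40(ω_sun−ω_arm) = −70(ω_ring−ω_arm),  ω_ring = 0, ω_sun = 1
40(1−ω_arm) = −70(0−ω_arm)  ⇒  110·ω_arm = 40  ⇒  ω_arm = 4/11
ω_out/ω_in = 4/11

4/11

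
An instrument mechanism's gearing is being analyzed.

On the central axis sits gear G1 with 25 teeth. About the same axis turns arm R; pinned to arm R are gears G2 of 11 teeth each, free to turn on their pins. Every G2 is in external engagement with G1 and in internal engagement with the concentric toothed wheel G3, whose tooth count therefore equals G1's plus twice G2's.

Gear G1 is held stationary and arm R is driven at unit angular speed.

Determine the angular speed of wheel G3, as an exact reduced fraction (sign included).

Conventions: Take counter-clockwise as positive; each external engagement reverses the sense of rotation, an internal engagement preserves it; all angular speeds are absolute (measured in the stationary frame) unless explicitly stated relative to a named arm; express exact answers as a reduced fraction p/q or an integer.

72/47

planetary set (25T centre, 11T on arm, 47T internal) — Willis relation
ring teeth: 25 + 2·11 = 47
25(ω_sun−ω_arm) = −47(ω_ring−ω_arm),  ω_sun = 0, ω_arm = 1
ω_ring = 1 − (25/47)(0−1) = 72/47
exact speed ratio = 72/47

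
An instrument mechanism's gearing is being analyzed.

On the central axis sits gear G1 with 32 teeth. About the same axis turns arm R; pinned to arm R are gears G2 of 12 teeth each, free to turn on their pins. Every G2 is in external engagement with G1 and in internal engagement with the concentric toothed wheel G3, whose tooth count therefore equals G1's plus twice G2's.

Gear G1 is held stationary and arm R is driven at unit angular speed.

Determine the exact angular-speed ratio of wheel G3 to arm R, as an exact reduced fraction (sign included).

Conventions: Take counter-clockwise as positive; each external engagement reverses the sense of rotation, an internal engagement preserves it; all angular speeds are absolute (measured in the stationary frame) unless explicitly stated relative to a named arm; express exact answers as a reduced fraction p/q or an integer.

planetary set (32T centre, 12T on arm, 56T internal) — Willis relation
ring teeth: 32 + 2·12 = 56
32(ω_sun−ω_arm) = −56(ω_ring−ω_arm),  ω_sun = 0, ω_arm = 1
ω_ring = 1 − (32/56)(0−1) = 11/7
ω_out/ω_in = 11/7

11/7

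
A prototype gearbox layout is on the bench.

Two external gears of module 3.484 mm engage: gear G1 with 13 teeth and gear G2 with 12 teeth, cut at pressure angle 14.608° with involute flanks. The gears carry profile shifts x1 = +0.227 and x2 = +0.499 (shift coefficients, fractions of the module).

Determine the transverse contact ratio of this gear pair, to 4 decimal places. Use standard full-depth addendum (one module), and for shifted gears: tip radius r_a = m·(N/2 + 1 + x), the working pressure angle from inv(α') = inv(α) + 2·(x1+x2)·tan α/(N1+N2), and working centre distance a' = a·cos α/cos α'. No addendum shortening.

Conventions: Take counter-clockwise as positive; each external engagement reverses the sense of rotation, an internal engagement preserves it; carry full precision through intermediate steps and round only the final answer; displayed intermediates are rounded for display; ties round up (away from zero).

recognized (one external pair, fixed centres): single-mesh tooth geometry, m = 3.484, N1 = 13, N2 = 12
base radii: r_b1 = 21.913945, r_b2 = 20.228257
tip radii: r_a1 = 26.920868, r_a2 = 26.126516
inv(α') = inv(14.608°) + 2·(+0.227+0.499)·tan α/(13+12) = 0.02080926  ⇒  α' = 22.26171°
a' = a·cos α / cos α' = 43.5500·cos 14.608°/cos 22.26171° = 45.536338
action lengths: √(r_a1²−r_b1²) = 15.636885, √(r_a2²−r_b2²) = 16.535189
base pitch p_b = π·m·cos α = 10.591490
CR = (15.636885 + 16.535189 − 45.536338·sin 22.26171°)/10.591490 = 1.408790
contact ratio ≈ 1.4088

1.4088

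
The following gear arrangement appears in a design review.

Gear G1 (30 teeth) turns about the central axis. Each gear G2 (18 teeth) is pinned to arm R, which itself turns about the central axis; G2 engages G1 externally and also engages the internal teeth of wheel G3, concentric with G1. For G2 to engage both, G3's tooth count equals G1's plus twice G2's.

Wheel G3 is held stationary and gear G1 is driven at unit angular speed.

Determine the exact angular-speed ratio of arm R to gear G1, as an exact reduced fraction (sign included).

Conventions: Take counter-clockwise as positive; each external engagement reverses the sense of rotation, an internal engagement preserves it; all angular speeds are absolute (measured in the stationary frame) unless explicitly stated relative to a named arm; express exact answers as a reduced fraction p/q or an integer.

5/16

class = planetary set [G3 = 30+2·18 = 66; Willis about the carrier]
ring teeth: 30 + 2·18 = 66
30(ω_sun−ω_arm) = −66(ω_ring−ω_arm),  ω_ring = 0, ω_sun = 1
30(1−ω_arm) = −66(0−ω_arm)  ⇒  96·ω_arm = 30  ⇒  ω_arm = 5/16
ω_out/ω_in = 5/16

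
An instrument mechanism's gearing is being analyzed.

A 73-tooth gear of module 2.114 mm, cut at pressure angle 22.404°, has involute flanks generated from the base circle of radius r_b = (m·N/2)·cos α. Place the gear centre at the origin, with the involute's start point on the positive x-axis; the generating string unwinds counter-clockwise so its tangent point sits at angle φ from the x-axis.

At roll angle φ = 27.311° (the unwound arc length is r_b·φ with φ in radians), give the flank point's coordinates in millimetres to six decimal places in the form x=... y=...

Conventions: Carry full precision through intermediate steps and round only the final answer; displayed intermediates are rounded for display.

class = single-mesh tooth geometry [base-circle involute, m = 2.114, 73T]
pitch radius r_p = m·N/2 = 2.114·73/2 = 77.161000
base radius r_b = r_p·cos α = 77.161000·cos 22.404° = 71.336844
roll angle φ = 27.311° = 0.47666687 rad
x = r_b·(cos φ + φ·sin φ) = 78.986545
y = r_b·(sin φ − φ·cos φ) = 2.517315

x=78.986545 y=2.517315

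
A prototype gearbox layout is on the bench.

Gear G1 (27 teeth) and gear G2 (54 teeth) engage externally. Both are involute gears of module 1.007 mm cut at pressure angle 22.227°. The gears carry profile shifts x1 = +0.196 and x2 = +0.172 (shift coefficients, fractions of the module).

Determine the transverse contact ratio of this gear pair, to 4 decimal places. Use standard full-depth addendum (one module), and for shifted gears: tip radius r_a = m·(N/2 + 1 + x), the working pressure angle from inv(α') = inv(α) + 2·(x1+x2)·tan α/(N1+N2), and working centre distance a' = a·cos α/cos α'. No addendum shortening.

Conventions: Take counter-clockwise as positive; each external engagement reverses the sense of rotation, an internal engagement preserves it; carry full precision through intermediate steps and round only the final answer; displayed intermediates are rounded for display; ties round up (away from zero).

1.5430

single-mesh involute tooth geometry (27T engaging 54T at module 1.007)
base radii: r_b1 = 12.584326, r_b2 = 25.168651
tip radii: r_a1 = 14.798872, r_a2 = 28.369204
inv(α') = inv(22.227°) + 2·(+0.196+0.172)·tan α/(27+54) = 0.02442103  ⇒  α' = 23.42733°
a' = a·cos α / cos α' = 40.7835·cos 22.227°/cos 23.42733° = 41.144739
action lengths: √(r_a1²−r_b1²) = 7.787256, √(r_a2²−r_b2²) = 13.090100
base pitch p_b = π·m·cos α = 2.928506
CR = (7.787256 + 13.090100 − 41.144739·sin 23.42733°)/2.928506 = 1.543040
contact ratio ≈ 1.5430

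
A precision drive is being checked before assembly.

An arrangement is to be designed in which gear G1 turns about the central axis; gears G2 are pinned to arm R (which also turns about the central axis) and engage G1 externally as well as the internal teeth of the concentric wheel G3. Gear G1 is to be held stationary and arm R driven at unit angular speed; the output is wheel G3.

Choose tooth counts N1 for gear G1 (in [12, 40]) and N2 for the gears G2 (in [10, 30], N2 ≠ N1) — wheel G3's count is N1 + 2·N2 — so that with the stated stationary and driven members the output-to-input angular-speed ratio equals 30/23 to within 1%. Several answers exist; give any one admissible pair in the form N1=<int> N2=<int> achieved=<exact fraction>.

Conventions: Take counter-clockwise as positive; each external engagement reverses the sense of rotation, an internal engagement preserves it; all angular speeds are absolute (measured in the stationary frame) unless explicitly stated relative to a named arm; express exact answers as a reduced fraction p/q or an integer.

design class (target 30/23): planetary set
Willis with ω_sun = 0: ω_ring/ω_arm = (N1+N3)/N3; set equal to 30/23  ⇒  N3/N1 = 1/(30/23 − 1) = 23/7
N3 = N1 + 2·N2  ⇒  N2/N1 = (N3/N1 − 1)/2 = (23/7 − 1)/2 = 8/7
smallest multiple with N1 ≥ 12 and N2 ≥ 10: k = 2  ⇒  N1 = 2·7 = 14, N2 = 2·8 = 16 (N1 ≤ 40, N2 ≤ 30, N2 ≠ N1 ✓), N3 = 14 + 2·16 = 46
check: (N1+N3)/N3 with N1 = 14, N3 = 46 gives 30/23; |achieved − target| = 0 ≤ 3/230 ✓

N1=14 N2=16 achieved=30/23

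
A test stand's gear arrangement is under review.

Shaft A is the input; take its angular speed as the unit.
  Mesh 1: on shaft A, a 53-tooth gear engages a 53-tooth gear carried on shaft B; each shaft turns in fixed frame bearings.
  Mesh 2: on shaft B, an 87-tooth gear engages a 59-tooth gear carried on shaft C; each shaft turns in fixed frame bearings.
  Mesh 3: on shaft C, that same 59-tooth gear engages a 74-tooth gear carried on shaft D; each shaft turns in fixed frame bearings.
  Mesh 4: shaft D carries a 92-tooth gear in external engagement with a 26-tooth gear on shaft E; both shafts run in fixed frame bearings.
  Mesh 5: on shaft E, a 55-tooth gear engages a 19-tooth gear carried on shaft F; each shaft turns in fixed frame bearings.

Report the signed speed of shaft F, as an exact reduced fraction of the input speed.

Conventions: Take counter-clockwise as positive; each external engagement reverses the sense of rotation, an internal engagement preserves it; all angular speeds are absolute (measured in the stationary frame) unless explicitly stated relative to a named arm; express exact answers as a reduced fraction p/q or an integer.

-110055/9139

5-mesh fixed-axis compound train (all bearings frame-fixed)
mesh 1 [53T→53T]: |ω|/ω_in = 1×53/53 = 1, sense flips to −
mesh 2 [87T→59T]: |ω|/ω_in = 1×87/59 = 87/59, sense flips to +
mesh 3 [59T→74T]: |ω|/ω_in = (87/59)×59/74 = 87/74, sense flips to −
mesh 4 [92T→26T]: |ω|/ω_in = (87/74)×92/26 = 2001/481, sense flips to +
mesh 5 [55T→19T]: |ω|/ω_in = (2001/481)×55/19 = 110055/9139, sense flips to −
signed output speed (× input speed) = -110055/9139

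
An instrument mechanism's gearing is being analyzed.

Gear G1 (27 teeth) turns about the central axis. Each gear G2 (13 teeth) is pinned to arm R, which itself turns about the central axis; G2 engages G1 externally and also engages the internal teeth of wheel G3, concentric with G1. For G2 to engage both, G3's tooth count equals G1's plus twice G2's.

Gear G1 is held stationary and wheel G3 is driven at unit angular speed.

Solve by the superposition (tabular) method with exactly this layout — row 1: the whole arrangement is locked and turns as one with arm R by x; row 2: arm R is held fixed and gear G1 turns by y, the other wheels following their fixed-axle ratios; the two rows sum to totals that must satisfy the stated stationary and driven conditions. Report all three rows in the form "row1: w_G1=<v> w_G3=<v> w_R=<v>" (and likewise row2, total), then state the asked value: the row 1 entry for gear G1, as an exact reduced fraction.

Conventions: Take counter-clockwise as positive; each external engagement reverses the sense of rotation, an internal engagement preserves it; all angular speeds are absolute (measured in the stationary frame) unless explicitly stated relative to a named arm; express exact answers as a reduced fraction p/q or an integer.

topology: planetary set — G1 27T / G2 13T / G3 53T, arm = carrier (Willis)
superposition row 1 [locked train]: every member turns x
row 2 — arm fixed, fixed-axis ratios: sun y, ring −(27/53)·y, arm 0
boundary: total ω_sun = x + y = 0 and total ω_ring = x − (27/53)·y = 1  ⇒  y = -53/80, x = 53/80
row 2 ring = −(27/53)·(-53/80) = 27/80
totals (row 1 + row 2): sun 53/80 + (-53/80) = 0, ring 53/80 + 27/80 = 1, arm 53/80 + 0 = 53/80
asked cell (row1, sun) = 53/80

row1: w_G1=53/80 w_G3=53/80 w_R=53/80
row2: w_G1=-53/80 w_G3=27/80 w_R=0
total: w_G1=0 w_G3=1 w_R=53/80
asked value: 53/80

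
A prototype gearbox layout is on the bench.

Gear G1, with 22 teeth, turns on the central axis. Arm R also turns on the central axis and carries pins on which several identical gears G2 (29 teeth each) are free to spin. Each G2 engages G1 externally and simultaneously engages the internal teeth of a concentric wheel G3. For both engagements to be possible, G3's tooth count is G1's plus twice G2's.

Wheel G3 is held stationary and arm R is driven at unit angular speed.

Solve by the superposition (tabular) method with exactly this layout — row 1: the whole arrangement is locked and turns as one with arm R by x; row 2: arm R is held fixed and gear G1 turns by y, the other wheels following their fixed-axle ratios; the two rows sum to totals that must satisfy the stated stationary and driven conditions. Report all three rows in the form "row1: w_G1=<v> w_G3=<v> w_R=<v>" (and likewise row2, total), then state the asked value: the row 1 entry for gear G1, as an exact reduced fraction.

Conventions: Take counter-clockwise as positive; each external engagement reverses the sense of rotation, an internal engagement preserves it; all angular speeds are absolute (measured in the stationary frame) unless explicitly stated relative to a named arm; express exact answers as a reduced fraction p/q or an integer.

row1: w_G1=1 w_G3=1 w_R=1
row2: w_G1=40/11 w_G3=-1 w_R=0
total: w_G1=51/11 w_G3=0 w_R=1
asked value: 1

planetary set (22T centre, 29T on arm, 80T internal) — Willis relation
superposition row 1 [locked train]: every member turns x
row 2 — arm fixed, fixed-axis ratios: sun y, ring −(22/80)·y, arm 0
boundary: total ω_ring = x − (22/80)·y = 0 and total ω_arm = x = 1  ⇒  y = 40/11, x = 1
row 2 ring = −(22/80)·40/11 = -1
totals (row 1 + row 2): sun 1 + 40/11 = 51/11, ring 1 + (-1) = 0, arm 1 + 0 = 1
asked cell (row1, sun) = 1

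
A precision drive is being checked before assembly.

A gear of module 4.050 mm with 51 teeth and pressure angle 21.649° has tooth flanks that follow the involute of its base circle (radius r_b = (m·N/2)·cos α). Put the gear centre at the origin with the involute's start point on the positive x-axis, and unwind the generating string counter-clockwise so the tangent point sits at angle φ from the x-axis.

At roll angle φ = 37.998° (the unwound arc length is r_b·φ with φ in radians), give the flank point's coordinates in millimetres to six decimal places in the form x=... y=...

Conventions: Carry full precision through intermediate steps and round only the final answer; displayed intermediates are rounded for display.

class = single-mesh tooth geometry [base-circle involute, m = 4.050, 51T]
pitch radius r_p = m·N/2 = 4.050·51/2 = 103.275000
base radius r_b = r_p·cos α = 103.275000·cos 21.649° = 95.990118
roll angle φ = 37.998° = 0.66319021 rad
x = r_b·(cos φ + φ·sin φ) = 114.834386
y = r_b·(sin φ − φ·cos φ) = 8.928876

x=114.834386 y=8.928876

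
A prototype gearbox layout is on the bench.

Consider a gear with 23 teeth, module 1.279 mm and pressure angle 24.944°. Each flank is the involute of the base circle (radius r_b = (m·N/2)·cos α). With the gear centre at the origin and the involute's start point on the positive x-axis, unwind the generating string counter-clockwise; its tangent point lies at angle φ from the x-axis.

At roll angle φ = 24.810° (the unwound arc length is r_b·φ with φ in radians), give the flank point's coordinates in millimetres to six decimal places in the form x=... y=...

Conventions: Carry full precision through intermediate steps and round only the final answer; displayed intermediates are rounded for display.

class = single-mesh tooth geometry [base-circle involute, m = 1.279, 23T]
pitch radius r_p = m·N/2 = 1.279·23/2 = 14.708500
base radius r_b = r_p·cos α = 14.708500·cos 24.944° = 13.336497
roll angle φ = 24.810° = 0.43301619 rad
x = r_b·(cos φ + φ·sin φ) = 14.528812
y = r_b·(sin φ − φ·cos φ) = 0.354216

x=14.528812 y=0.354216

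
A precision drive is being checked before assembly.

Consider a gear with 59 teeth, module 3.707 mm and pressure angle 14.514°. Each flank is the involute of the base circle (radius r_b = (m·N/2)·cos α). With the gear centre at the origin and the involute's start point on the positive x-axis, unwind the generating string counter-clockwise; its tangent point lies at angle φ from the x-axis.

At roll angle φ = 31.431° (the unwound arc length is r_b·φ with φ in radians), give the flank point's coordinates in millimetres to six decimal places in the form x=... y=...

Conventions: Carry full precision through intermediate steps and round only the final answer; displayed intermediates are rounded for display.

x=120.617421 y=5.652207

topology: single-mesh involute geometry — m = 3.707, N = 59
pitch radius r_p = m·N/2 = 3.707·59/2 = 109.356500
base radius r_b = r_p·cos α = 109.356500·cos 14.514° = 105.866544
roll angle φ = 31.431° = 0.54857444 rad
x = r_b·(cos φ + φ·sin φ) = 120.617421
y = r_b·(sin φ − φ·cos φ) = 5.652207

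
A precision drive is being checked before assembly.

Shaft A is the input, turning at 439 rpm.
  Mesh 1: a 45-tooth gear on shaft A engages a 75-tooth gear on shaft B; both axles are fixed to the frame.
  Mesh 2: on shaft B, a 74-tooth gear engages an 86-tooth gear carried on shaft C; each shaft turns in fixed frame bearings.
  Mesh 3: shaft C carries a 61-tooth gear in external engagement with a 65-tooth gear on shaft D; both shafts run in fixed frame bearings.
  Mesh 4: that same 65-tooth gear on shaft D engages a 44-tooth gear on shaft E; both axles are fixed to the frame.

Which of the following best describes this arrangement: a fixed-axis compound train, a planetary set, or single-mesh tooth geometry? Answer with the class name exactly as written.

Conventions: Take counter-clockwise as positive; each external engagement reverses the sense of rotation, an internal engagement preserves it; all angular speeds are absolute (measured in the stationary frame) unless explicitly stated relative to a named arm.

fixed-axis compound train

class = fixed-axis compound train [4 meshes; 4 ratios multiply, 4 sense flips]
classification: fixed-axis compound train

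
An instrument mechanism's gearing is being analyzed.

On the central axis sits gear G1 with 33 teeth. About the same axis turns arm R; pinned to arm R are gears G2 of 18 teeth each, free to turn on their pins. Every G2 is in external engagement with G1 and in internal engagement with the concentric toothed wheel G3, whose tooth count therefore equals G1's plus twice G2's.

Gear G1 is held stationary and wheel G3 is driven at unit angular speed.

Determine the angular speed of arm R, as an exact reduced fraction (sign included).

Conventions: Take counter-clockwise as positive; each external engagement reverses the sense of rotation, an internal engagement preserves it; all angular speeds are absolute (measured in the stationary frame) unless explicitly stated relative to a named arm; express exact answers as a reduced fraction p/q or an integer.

23/34

recognized (axles ride arm R): planetary set, 33/18/69 teeth
ring teeth: 33 + 2·18 = 69
33(ω_sun−ω_arm) = −69(ω_ring−ω_arm),  ω_sun = 0, ω_ring = 1
33(0−ω_arm) = −69(1−ω_arm)  ⇒  102·ω_arm = 69  ⇒  ω_arm = 23/34
exact speed ratio = 23/34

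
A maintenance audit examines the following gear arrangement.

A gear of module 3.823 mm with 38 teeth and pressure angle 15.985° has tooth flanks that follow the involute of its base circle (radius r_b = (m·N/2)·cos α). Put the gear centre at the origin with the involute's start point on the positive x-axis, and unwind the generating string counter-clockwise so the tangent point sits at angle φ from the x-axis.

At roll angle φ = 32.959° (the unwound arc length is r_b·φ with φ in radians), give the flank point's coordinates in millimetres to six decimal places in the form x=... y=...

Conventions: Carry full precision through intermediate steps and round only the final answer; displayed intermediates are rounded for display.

x=80.443343 y=4.285736

recognized (one wheel, involute flank): single-mesh tooth geometry, m = 3.823, N = 38
pitch radius r_p = m·N/2 = 3.823·38/2 = 72.637000
base radius r_b = r_p·cos α = 72.637000·cos 15.985° = 69.828405
roll angle φ = 32.959° = 0.57524307 rad
x = r_b·(cos φ + φ·sin φ) = 80.443343
y = r_b·(sin φ − φ·cos φ) = 4.285736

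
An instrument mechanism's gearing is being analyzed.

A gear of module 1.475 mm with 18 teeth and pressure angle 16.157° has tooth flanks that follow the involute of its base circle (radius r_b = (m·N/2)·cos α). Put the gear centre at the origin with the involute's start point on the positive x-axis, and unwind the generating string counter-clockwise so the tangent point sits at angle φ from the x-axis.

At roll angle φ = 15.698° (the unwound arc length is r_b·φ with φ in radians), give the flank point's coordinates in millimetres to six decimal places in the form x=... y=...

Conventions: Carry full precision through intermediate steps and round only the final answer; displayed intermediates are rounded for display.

x=13.220302 y=0.086759

class = single-mesh tooth geometry [base-circle involute, m = 1.475, 18T]
pitch radius r_p = m·N/2 = 1.475·18/2 = 13.275000
base radius r_b = r_p·cos α = 13.275000·cos 16.157° = 12.750675
roll angle φ = 15.698° = 0.27398179 rad
x = r_b·(cos φ + φ·sin φ) = 13.220302
y = r_b·(sin φ − φ·cos φ) = 0.086759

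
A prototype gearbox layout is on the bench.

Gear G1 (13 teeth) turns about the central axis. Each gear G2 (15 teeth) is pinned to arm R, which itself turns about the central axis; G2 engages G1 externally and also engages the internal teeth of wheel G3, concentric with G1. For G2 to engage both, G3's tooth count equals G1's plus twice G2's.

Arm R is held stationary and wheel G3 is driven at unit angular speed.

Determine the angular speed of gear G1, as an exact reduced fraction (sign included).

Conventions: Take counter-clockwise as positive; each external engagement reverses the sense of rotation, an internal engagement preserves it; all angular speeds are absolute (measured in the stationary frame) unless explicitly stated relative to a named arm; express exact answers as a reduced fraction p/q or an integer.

-43/13

topology: planetary set — G1 13T / G2 15T / G3 43T, arm = carrier (Willis)
ring teeth: 13 + 2·15 = 43
13(ω_sun−ω_arm) = −43(ω_ring−ω_arm),  ω_arm = 0, ω_ring = 1
ω_sun = 0 − (43/13)(1−0) = -43/13
exact speed ratio = -43/13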